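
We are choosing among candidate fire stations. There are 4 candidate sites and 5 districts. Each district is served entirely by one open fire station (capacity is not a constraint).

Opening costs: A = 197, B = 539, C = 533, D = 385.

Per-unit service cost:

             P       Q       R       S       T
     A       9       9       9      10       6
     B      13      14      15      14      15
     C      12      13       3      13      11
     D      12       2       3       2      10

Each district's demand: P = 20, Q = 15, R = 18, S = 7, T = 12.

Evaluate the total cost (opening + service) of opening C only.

Each district is assigned to its cheapest site among the open ones.
{C}: P→C 12·20=240, Q→C 13·15=195, R→C 3·18=54, S→C 13·7=91, T→C 11·12=132. Service 712; fixed 533; total 1245.

Total cost: 1245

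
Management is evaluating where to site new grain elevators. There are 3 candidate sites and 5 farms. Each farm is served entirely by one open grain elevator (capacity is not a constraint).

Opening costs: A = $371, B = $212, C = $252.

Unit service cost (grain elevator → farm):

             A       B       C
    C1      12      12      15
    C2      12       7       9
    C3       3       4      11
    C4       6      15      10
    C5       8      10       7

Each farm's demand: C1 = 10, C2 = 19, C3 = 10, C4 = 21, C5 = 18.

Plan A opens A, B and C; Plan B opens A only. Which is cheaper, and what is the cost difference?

Plan A: {A, B, C}: C1→A 12·10=120, C2→B 7·19=133, C3→A 3·10=30, C4→A 6·21=126, C5→C 7·18=126. Service 535; fixed 835; total 1370.
Plan B: {A}: C1→A 12·10=120, C2→A 12·19=228, C3→A 3·10=30, C4→A 6·21=126, C5→A 8·18=144. Service 648; fixed 371; total 1019.
Difference: |1370 − 1019| = 351.

Plan B is cheaper by 351.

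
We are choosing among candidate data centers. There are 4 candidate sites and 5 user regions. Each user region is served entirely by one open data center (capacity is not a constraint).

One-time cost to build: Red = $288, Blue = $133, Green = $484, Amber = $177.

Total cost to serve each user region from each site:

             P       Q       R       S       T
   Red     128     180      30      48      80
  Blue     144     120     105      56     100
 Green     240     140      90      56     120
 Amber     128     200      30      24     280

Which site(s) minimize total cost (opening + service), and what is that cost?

For any fixed open set, each user region goes to its cheapest open site; total = fixed + service.
{Blue}: P→Blue 144, Q→Blue 120, R→Blue 105, S→Blue 56, T→Blue 100. Service 525; fixed 133; total 658.
{Blue, Amber}: service 402 + fixed 310 = 712
{Red}: service 466 + fixed 288 = 754
{Red, Blue, Green, Amber}: service 382 + fixed 1082 = 1464
No other subset beats 658.

Open Blue only; minimum total cost 658.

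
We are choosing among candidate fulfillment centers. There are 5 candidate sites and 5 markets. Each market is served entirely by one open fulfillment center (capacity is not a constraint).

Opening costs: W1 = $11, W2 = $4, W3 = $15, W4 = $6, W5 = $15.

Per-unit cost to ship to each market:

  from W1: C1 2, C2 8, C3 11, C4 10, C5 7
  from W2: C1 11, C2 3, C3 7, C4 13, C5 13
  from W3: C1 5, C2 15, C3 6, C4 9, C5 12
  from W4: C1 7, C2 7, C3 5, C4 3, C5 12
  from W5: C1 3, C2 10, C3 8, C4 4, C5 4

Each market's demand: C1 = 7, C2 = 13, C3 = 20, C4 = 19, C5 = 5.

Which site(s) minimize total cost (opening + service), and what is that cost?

Open W2, W4 and W5; minimum total cost 262.

For any fixed open set, each market goes to its cheapest open site; total = fixed + service.
{W2, W4, W5}: C1→W5 3·7=21, C2→W2 3·13=39, C3→W4 5·20=100, C4→W4 3·19=57, C5→W5 4·5=20. Service 237; fixed 25; total 262.
{W1, W2, W4}: C1→W1 2·7=14, C2→W2 3·13=39, C3→W4 5·20=100, C4→W4 3·19=57, C5→W1 7·5=35. Service 245; fixed 21; total 266.
{W1, W2, W4, W5}: C1→W1 2·7=14, C2→W2 3·13=39, C3→W4 5·20=100, C4→W4 3·19=57, C5→W5 4·5=20. Service 230; fixed 36; total 266.
{W1, W2, W3, W4, W5}: C1→W1 2·7=14, C2→W2 3·13=39, C3→W4 5·20=100, C4→W4 3·19=57, C5→W5 4·5=20. Service 230; fixed 51; total 281.
No other subset beats 262.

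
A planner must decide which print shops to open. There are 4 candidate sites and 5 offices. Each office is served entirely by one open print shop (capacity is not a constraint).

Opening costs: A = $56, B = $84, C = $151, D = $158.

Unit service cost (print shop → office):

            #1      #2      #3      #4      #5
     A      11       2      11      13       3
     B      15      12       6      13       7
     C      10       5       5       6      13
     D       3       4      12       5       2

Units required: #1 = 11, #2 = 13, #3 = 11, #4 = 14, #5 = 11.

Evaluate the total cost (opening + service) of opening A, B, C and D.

Total cost: 655

Each office is assigned to its cheapest site among the open ones.
{A, B, C, D}: #1→D 3·11=33, #2→A 2·13=26, #3→C 5·11=55, #4→D 5·14=70, #5→D 2·11=22. Service 206; fixed 449; total 655.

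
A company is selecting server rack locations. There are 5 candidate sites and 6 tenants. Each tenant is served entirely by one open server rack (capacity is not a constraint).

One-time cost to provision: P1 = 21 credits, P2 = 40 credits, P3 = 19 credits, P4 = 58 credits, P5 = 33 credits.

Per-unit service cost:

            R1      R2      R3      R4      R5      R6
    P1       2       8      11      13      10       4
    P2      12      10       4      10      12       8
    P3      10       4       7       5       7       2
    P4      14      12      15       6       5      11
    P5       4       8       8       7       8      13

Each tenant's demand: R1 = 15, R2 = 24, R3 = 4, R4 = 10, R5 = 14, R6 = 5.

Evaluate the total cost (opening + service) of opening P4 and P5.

Total cost: 560

Each tenant is assigned to its cheapest site among the open ones.
{P4, P5}: R1→P5 4·15=60, R2→P5 8·24=192, R3→P5 8·4=32, R4→P4 6·10=60, R5→P4 5·14=70, R6→P4 11·5=55. Service 469; fixed 91; total 560.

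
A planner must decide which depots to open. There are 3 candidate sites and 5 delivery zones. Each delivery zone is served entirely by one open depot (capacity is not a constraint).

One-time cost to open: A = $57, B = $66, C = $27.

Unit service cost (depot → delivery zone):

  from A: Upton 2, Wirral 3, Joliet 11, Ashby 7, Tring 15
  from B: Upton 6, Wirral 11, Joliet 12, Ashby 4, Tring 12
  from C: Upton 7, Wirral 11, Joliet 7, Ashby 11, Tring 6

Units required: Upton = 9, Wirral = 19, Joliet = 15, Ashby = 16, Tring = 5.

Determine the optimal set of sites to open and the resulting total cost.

For any fixed open set, each delivery zone goes to its cheapest open site; total = fixed + service.
{A, C}: Upton→A 2·9=18, Wirral→A 3·19=57, Joliet→C 7·15=105, Ashby→A 7·16=112, Tring→C 6·5=30. Service 322; fixed 84; total 406.
{A, B, C}: Upton→A 2·9=18, Wirral→A 3·19=57, Joliet→C 7·15=105, Ashby→B 4·16=64, Tring→C 6·5=30. Service 274; fixed 150; total 424.
{A}: Upton→A 2·9=18, Wirral→A 3·19=57, Joliet→A 11·15=165, Ashby→A 7·16=112, Tring→A 15·5=75. Service 427; fixed 57; total 484.
{C}: service 583 + fixed 27 = 610
(All 7 nonempty subsets were checked; A and C is lowest.)

Open A and C; minimum total cost 406.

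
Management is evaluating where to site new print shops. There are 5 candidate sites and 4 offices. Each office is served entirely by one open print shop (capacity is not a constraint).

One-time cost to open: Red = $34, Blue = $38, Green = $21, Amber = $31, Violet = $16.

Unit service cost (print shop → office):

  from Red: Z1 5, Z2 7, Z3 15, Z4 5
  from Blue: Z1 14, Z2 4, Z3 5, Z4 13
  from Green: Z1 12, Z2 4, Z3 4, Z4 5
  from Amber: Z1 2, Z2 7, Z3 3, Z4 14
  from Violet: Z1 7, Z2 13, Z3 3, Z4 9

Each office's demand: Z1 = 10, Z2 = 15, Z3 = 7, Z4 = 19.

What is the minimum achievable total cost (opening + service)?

For any fixed open set, each office goes to its cheapest open site; total = fixed + service.
{Green, Amber}: Z1→Amber 2·10=20, Z2→Green 4·15=60, Z3→Amber 3·7=21, Z4→Green 5·19=95. Service 196; fixed 52; total 248.
{Green, Amber, Violet}: Z1→Amber 2·10=20, Z2→Green 4·15=60, Z3→Amber 3·7=21, Z4→Green 5·19=95. Service 196; fixed 68; total 264.
{Red, Green, Amber}: Z1→Amber 2·10=20, Z2→Green 4·15=60, Z3→Amber 3·7=21, Z4→Red 5·19=95. Service 196; fixed 86; total 282.
{Red, Blue, Green, Amber, Violet}: Z1→Amber 2·10=20, Z2→Blue 4·15=60, Z3→Amber 3·7=21, Z4→Red 5·19=95. Service 196; fixed 140; total 336.
No other subset beats 248.

Minimum total cost: 248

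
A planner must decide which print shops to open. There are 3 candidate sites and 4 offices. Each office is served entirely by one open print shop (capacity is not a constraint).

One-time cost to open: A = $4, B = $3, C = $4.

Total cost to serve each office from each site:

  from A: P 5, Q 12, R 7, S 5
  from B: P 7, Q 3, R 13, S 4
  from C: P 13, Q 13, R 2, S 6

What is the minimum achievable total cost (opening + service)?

For any fixed open set, each office goes to its cheapest open site; total = fixed + service.
{B, C}: P→B 7, Q→B 3, R→C 2, S→B 4. Service 16; fixed 7; total 23.
{A, B, C}: service 14 + fixed 11 = 25
{A, B}: service 19 + fixed 7 = 26
{B}: service 27 + fixed 3 = 30
No other subset beats 23.

Minimum total cost: 23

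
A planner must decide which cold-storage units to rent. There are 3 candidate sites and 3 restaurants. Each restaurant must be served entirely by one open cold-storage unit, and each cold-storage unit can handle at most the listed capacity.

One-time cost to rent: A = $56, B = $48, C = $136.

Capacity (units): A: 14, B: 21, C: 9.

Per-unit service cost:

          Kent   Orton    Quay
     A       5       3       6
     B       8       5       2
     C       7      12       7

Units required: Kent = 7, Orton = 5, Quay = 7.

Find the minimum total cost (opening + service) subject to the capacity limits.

Open {B}: Kent→B 8·7=56, Orton→B 5·5=25, Quay→B 2·7=14.
Loads: B carries 19/21. Service 95; fixed 48; total 143.
Next best feasible plan costs 168.

Minimum total cost: 143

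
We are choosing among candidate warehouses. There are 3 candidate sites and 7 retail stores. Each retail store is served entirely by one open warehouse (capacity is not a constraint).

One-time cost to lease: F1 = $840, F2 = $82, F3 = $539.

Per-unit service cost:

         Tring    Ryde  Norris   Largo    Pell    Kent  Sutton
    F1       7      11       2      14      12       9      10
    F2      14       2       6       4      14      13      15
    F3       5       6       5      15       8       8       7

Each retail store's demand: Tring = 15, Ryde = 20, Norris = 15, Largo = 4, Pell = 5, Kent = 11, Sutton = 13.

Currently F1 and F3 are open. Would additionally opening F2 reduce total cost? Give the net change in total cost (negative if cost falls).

Current service cost with {F1, F3}: 500.
Adding F2: each retail store re-picks its cheapest; new service cost 380, saving 120.
Extra fixed cost: 82. Net change = 82 − 120 = -38.
(Totals: 1879 → 1841.)

Yes — net change −38 (cost falls by 38).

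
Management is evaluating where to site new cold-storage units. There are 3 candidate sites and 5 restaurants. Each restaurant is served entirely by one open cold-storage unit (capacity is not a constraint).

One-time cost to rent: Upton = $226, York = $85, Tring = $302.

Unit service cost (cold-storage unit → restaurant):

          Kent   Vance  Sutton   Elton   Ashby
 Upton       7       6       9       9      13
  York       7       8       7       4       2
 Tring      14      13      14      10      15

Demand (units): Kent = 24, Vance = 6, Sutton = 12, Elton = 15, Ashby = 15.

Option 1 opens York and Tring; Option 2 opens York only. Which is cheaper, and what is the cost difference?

Option 1: {York, Tring}: Kent→York 7·24=168, Vance→York 8·6=48, Sutton→York 7·12=84, Elton→York 4·15=60, Ashby→York 2·15=30. Service 390; fixed 387; total 777.
Option 2: {York}: Kent→York 7·24=168, Vance→York 8·6=48, Sutton→York 7·12=84, Elton→York 4·15=60, Ashby→York 2·15=30. Service 390; fixed 85; total 475.
Difference: |777 − 475| = 302.

Option 2 is cheaper by 302.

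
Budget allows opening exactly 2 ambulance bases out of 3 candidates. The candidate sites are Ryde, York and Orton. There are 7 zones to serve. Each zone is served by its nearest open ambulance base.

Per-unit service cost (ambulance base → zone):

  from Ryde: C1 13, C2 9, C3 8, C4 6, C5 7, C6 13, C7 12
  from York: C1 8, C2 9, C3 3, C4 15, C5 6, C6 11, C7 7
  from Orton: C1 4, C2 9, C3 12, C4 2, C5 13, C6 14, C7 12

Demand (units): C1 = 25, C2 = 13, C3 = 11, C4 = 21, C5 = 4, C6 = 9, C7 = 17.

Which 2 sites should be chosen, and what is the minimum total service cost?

Choose York and Orton; total service cost 534.

With exactly 2 open, each zone uses its cheapest among the chosen.
{York, Orton}: C1→Orton 4·25=100, C2→York 9·13=117, C3→York 3·11=33, C4→Orton 2·21=42, C5→York 6·4=24, C6→York 11·9=99, C7→York 7·17=119. Service cost 534.
{Ryde, Orton}: service cost 696
{Ryde, York}: service cost 718
Among all 3 size-2 choices, {York, Orton} is lowest.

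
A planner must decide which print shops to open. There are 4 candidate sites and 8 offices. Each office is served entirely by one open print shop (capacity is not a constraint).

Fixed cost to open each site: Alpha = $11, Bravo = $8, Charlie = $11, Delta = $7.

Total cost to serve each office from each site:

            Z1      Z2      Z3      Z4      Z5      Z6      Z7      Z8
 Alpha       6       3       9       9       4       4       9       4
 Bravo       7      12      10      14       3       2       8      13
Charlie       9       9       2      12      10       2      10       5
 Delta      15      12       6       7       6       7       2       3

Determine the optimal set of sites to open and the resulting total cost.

For any fixed open set, each office goes to its cheapest open site; total = fixed + service.
{Alpha, Delta}: Z1→Alpha 6, Z2→Alpha 3, Z3→Delta 6, Z4→Delta 7, Z5→Alpha 4, Z6→Alpha 4, Z7→Delta 2, Z8→Delta 3. Service 35; fixed 18; total 53.
{Bravo, Delta}: service 42 + fixed 15 = 57
{Alpha, Bravo, Delta}: service 32 + fixed 26 = 58
{Alpha, Bravo, Charlie, Delta}: service 28 + fixed 37 = 65
No other subset beats 53.

Open Alpha and Delta; minimum total cost 53.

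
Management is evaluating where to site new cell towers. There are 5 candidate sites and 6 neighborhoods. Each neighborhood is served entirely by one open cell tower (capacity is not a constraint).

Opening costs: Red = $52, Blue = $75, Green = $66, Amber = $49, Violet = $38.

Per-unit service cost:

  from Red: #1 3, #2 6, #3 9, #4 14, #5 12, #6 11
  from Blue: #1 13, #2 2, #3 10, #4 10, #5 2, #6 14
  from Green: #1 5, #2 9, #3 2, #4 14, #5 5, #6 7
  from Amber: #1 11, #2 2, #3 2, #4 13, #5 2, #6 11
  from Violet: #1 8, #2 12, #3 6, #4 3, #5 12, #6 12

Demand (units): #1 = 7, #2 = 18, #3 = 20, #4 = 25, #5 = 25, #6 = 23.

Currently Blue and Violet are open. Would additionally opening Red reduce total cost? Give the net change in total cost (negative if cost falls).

Current service cost with {Blue, Violet}: 613.
Adding Red: each neighborhood re-picks its cheapest; new service cost 555, saving 58.
Extra fixed cost: 52. Net change = 52 − 58 = -6.
(Totals: 726 → 720.)

Yes — net change −6 (cost falls by 6).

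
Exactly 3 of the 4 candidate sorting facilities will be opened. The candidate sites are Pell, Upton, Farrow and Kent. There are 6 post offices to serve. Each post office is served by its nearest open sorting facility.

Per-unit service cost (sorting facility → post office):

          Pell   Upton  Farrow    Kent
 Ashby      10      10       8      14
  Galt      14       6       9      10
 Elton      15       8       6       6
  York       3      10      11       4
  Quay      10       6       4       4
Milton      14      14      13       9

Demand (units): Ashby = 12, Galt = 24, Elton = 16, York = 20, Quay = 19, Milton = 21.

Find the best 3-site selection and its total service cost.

With exactly 3 open, each post office uses its cheapest among the chosen.
{Upton, Farrow, Kent}: Ashby→Farrow 8·12=96, Galt→Upton 6·24=144, Elton→Farrow 6·16=96, York→Kent 4·20=80, Quay→Farrow 4·19=76, Milton→Kent 9·21=189. Service cost 681.
{Pell, Upton, Kent}: service cost 685
{Pell, Farrow, Kent}: service cost 733
Among all 4 size-3 choices, {Upton, Farrow, Kent} is lowest.

Choose Upton, Farrow and Kent; total service cost 681.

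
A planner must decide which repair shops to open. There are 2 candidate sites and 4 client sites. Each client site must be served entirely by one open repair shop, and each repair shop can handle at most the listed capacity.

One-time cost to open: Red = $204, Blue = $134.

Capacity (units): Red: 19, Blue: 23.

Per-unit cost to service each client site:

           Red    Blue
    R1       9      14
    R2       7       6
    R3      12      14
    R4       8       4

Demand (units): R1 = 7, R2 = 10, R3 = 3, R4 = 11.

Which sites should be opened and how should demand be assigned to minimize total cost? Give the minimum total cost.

Minimum total cost: 541

Open {Red, Blue}: R1→Red 9·7=63, R2→Blue 6·10=60, R3→Red 12·3=36, R4→Blue 4·11=44.
Loads: Red carries 10/19, Blue carries 21/23. Service 203; fixed 338; total 541.
Next best feasible plan costs 557.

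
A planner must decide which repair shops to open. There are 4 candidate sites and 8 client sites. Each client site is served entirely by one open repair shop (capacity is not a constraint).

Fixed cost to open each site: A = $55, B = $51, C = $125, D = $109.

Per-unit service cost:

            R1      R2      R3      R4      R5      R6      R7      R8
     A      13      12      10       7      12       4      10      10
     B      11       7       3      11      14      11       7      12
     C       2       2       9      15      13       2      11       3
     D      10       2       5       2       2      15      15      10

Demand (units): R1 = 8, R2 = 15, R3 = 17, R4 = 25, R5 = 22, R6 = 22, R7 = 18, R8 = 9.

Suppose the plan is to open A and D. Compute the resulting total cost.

Each client site is assigned to its cheapest site among the open ones.
{A, D}: R1→D 10·8=80, R2→D 2·15=30, R3→D 5·17=85, R4→D 2·25=50, R5→D 2·22=44, R6→A 4·22=88, R7→A 10·18=180, R8→A 10·9=90. Service 647; fixed 164; total 811.

Total cost: 811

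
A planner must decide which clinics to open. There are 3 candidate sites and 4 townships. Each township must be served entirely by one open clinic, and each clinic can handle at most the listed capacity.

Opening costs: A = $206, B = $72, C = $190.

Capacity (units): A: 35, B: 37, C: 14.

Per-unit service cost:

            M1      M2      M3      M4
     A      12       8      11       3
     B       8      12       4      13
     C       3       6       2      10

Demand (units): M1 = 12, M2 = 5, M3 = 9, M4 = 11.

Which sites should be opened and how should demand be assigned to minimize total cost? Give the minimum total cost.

Open {B}: M1→B 8·12=96, M2→B 12·5=60, M3→B 4·9=36, M4→B 13·11=143.
Loads: B carries 37/37. Service 335; fixed 72; total 407.
Next best feasible plan costs 483.

Minimum total cost: 407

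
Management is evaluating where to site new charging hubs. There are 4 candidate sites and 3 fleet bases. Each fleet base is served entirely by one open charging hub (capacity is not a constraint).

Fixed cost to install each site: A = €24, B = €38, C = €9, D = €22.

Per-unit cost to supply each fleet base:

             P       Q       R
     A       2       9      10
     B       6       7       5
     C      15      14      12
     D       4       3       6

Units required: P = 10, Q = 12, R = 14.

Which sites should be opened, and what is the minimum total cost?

For any fixed open set, each fleet base goes to its cheapest open site; total = fixed + service.
{D}: P→D 4·10=40, Q→D 3·12=36, R→D 6·14=84. Service 160; fixed 22; total 182.
{A, D}: service 140 + fixed 46 = 186
{C, D}: service 160 + fixed 31 = 191
{A, B, C, D}: service 126 + fixed 93 = 219
No other subset beats 182.

Open D only; minimum total cost 182.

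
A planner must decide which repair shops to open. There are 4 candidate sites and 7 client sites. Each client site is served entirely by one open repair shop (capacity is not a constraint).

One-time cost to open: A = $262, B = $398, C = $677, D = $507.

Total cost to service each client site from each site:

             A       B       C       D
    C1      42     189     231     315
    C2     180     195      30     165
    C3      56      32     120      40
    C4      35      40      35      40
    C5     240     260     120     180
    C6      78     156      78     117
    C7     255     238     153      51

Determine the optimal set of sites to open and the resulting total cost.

For any fixed open set, each client site goes to its cheapest open site; total = fixed + service.
{A}: C1→A 42, C2→A 180, C3→A 56, C4→A 35, C5→A 240, C6→A 78, C7→A 255. Service 886; fixed 262; total 1148.
{A, D}: service 591 + fixed 769 = 1360
{D}: C1→D 315, C2→D 165, C3→D 40, C4→D 40, C5→D 180, C6→D 117, C7→D 51. Service 908; fixed 507; total 1415.
{A, B, C, D}: service 388 + fixed 1844 = 2232
No other subset beats 1148.

Open A only; minimum total cost 1148.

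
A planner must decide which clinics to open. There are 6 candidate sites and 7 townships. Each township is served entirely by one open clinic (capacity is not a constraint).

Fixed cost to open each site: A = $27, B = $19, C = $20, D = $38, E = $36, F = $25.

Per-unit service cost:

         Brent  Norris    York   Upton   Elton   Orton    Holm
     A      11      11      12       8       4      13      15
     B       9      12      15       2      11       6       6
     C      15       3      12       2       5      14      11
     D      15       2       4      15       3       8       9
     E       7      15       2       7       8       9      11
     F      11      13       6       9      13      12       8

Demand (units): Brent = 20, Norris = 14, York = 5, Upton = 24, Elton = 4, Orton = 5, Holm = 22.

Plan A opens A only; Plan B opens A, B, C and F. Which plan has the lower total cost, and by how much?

Plan A: {A}: Brent→A 11·20=220, Norris→A 11·14=154, York→A 12·5=60, Upton→A 8·24=192, Elton→A 4·4=16, Orton→A 13·5=65, Holm→A 15·22=330. Service 1037; fixed 27; total 1064.
Plan B: {A, B, C, F}: Brent→B 9·20=180, Norris→C 3·14=42, York→F 6·5=30, Upton→B 2·24=48, Elton→A 4·4=16, Orton→B 6·5=30, Holm→B 6·22=132. Service 478; fixed 91; total 569.
Difference: |1064 − 569| = 495.

Plan B is cheaper by 495.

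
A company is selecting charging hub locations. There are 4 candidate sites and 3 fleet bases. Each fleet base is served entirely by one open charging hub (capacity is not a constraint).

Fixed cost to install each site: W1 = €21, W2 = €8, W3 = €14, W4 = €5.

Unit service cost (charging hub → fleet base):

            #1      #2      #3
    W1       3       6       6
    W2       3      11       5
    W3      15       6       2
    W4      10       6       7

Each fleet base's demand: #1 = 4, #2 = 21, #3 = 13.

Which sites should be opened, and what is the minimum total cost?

Open W2 and W3; minimum total cost 186.

For any fixed open set, each fleet base goes to its cheapest open site; total = fixed + service.
{W2, W3}: #1→W2 3·4=12, #2→W3 6·21=126, #3→W3 2·13=26. Service 164; fixed 22; total 186.
{W2, W3, W4}: service 164 + fixed 27 = 191
{W1, W3}: #1→W1 3·4=12, #2→W1 6·21=126, #3→W3 2·13=26. Service 164; fixed 35; total 199.
{W1, W2, W3, W4}: service 164 + fixed 48 = 212
No other subset beats 186.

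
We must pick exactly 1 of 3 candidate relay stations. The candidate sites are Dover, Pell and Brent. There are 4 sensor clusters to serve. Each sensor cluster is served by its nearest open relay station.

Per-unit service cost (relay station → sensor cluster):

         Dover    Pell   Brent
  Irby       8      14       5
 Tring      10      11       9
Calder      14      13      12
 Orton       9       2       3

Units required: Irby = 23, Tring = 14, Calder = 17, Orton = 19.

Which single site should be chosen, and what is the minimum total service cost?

With exactly 1 open, each sensor cluster uses its cheapest among the chosen.
{Brent}: Irby→Brent 5·23=115, Tring→Brent 9·14=126, Calder→Brent 12·17=204, Orton→Brent 3·19=57. Service cost 502.
{Dover}: service cost 733
{Pell}: service cost 735
Among all 3 size-1 choices, {Brent} is lowest.

Choose Brent only; total service cost 502.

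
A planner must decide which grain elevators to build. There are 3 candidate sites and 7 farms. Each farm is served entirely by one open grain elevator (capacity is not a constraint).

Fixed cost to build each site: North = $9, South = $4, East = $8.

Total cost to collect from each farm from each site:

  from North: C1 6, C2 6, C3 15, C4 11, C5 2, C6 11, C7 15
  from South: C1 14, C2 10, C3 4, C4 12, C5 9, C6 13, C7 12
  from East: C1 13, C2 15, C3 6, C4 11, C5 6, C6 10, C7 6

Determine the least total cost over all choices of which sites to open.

Minimum total cost: 64

For any fixed open set, each farm goes to its cheapest open site; total = fixed + service.
{North, East}: C1→North 6, C2→North 6, C3→East 6, C4→North 11, C5→North 2, C6→East 10, C7→East 6. Service 47; fixed 17; total 64.
{North, South}: service 52 + fixed 13 = 65
{North, South, East}: service 45 + fixed 21 = 66
{South}: C1→South 14, C2→South 10, C3→South 4, C4→South 12, C5→South 9, C6→South 13, C7→South 12. Service 74; fixed 4; total 78.
No other subset beats 64.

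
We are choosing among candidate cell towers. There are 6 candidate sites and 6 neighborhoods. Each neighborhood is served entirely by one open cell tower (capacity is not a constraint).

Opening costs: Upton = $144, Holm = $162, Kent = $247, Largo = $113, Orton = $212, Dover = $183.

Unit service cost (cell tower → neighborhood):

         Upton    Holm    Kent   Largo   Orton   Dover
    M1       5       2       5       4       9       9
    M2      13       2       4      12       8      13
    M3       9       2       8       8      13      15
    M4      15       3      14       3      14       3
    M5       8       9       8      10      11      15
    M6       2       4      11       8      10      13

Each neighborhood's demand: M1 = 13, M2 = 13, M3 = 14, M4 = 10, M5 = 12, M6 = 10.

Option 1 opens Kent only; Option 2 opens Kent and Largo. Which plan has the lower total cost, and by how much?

Option 1: {Kent}: M1→Kent 5·13=65, M2→Kent 4·13=52, M3→Kent 8·14=112, M4→Kent 14·10=140, M5→Kent 8·12=96, M6→Kent 11·10=110. Service 575; fixed 247; total 822.
Option 2: {Kent, Largo}: M1→Largo 4·13=52, M2→Kent 4·13=52, M3→Kent 8·14=112, M4→Largo 3·10=30, M5→Kent 8·12=96, M6→Largo 8·10=80. Service 422; fixed 360; total 782.
Difference: |822 − 782| = 40.

Option 2 is cheaper by 40.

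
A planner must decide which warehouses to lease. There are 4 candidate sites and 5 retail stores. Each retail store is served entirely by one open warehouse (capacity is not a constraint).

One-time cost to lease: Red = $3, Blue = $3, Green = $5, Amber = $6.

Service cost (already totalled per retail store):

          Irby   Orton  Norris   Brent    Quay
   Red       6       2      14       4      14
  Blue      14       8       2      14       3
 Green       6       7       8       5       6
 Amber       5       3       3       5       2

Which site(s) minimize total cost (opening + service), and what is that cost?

Open Red and Blue; minimum total cost 23.

For any fixed open set, each retail store goes to its cheapest open site; total = fixed + service.
{Red, Blue}: Irby→Red 6, Orton→Red 2, Norris→Blue 2, Brent→Red 4, Quay→Blue 3. Service 17; fixed 6; total 23.
{Amber}: service 18 + fixed 6 = 24
{Red, Amber}: service 16 + fixed 9 = 25
{Red, Blue, Green, Amber}: Irby→Amber 5, Orton→Red 2, Norris→Blue 2, Brent→Red 4, Quay→Amber 2. Service 15; fixed 17; total 32.
No other subset beats 23.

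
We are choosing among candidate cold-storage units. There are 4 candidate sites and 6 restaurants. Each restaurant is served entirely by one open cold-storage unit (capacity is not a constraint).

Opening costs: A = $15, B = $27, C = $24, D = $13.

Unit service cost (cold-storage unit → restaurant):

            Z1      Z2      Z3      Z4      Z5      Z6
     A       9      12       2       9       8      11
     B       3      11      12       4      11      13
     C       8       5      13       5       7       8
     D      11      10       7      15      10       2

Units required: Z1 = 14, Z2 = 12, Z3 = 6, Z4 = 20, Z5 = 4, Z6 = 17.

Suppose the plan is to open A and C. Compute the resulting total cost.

Each restaurant is assigned to its cheapest site among the open ones.
{A, C}: Z1→C 8·14=112, Z2→C 5·12=60, Z3→A 2·6=12, Z4→C 5·20=100, Z5→C 7·4=28, Z6→C 8·17=136. Service 448; fixed 39; total 487.

Total cost: 487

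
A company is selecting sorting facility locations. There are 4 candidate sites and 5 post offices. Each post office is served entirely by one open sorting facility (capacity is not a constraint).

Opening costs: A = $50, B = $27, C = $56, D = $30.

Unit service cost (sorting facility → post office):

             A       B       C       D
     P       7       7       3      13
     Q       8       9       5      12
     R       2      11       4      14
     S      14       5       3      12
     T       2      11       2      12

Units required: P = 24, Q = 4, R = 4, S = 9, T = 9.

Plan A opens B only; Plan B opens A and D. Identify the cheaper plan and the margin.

Plan A: {B}: P→B 7·24=168, Q→B 9·4=36, R→B 11·4=44, S→B 5·9=45, T→B 11·9=99. Service 392; fixed 27; total 419.
Plan B: {A, D}: P→A 7·24=168, Q→A 8·4=32, R→A 2·4=8, S→D 12·9=108, T→A 2·9=18. Service 334; fixed 80; total 414.
Difference: |419 − 414| = 5.

Plan B is cheaper by 5.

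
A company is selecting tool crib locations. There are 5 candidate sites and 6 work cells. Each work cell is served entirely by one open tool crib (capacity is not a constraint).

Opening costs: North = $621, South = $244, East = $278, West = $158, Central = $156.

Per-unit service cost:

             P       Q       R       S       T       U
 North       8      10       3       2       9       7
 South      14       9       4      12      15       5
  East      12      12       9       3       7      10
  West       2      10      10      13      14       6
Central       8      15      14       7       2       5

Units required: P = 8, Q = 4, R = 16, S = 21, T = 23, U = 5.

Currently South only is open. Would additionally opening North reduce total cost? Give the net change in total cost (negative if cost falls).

Current service cost with {South}: 834.
Adding North: each work cell re-picks its cheapest; new service cost 422, saving 412.
Extra fixed cost: 621. Net change = 621 − 412 = 209.
(Totals: 1078 → 1287.)

No — net change +209 (cost rises by 209).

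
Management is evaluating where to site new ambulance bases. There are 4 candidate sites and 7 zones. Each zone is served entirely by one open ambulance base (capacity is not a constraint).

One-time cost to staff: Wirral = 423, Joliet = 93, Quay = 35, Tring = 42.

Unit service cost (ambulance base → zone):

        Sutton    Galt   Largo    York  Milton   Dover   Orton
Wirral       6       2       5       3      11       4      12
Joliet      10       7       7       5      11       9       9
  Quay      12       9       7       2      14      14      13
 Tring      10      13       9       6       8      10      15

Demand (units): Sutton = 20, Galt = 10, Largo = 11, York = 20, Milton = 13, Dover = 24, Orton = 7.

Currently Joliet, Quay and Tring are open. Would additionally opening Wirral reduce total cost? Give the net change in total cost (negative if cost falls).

No — net change +151 (cost rises by 151).

Current service cost with {Joliet, Quay, Tring}: 770.
Adding Wirral: each zone re-picks its cheapest; new service cost 498, saving 272.
Extra fixed cost: 423. Net change = 423 − 272 = 151.
(Totals: 940 → 1091.)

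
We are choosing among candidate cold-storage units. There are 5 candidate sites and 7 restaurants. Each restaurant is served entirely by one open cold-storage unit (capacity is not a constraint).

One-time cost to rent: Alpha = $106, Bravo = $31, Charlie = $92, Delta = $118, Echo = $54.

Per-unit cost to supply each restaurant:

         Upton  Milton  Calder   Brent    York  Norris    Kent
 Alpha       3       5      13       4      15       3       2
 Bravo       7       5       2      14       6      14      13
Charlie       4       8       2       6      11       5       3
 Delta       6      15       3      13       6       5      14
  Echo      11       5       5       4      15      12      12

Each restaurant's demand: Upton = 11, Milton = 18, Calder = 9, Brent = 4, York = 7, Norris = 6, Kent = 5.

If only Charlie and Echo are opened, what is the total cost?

Total cost: 436

Each restaurant is assigned to its cheapest site among the open ones.
{Charlie, Echo}: Upton→Charlie 4·11=44, Milton→Echo 5·18=90, Calder→Charlie 2·9=18, Brent→Echo 4·4=16, York→Charlie 11·7=77, Norris→Charlie 5·6=30, Kent→Charlie 3·5=15. Service 290; fixed 146; total 436.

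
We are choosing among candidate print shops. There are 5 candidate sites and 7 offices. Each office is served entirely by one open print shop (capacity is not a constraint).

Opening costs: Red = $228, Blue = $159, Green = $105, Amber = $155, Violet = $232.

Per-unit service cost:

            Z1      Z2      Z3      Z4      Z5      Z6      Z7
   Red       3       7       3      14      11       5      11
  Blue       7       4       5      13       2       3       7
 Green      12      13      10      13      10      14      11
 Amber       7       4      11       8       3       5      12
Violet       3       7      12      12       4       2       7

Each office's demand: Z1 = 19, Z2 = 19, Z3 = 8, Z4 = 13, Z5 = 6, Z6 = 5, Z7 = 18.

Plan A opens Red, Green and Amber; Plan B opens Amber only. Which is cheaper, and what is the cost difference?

Plan B is cheaper by 175.

Plan A: {Red, Green, Amber}: Z1→Red 3·19=57, Z2→Amber 4·19=76, Z3→Red 3·8=24, Z4→Amber 8·13=104, Z5→Amber 3·6=18, Z6→Red 5·5=25, Z7→Red 11·18=198. Service 502; fixed 488; total 990.
Plan B: {Amber}: Z1→Amber 7·19=133, Z2→Amber 4·19=76, Z3→Amber 11·8=88, Z4→Amber 8·13=104, Z5→Amber 3·6=18, Z6→Amber 5·5=25, Z7→Amber 12·18=216. Service 660; fixed 155; total 815.
Difference: |990 − 815| = 175.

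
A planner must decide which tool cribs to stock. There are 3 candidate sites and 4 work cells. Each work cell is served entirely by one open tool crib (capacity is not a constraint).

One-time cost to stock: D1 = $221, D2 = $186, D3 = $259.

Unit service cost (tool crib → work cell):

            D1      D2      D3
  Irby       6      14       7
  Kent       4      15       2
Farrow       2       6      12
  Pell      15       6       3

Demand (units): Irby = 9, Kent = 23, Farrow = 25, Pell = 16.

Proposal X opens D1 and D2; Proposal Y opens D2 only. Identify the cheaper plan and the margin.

Proposal X is cheaper by 204.

Proposal X: {D1, D2}: Irby→D1 6·9=54, Kent→D1 4·23=92, Farrow→D1 2·25=50, Pell→D2 6·16=96. Service 292; fixed 407; total 699.
Proposal Y: {D2}: Irby→D2 14·9=126, Kent→D2 15·23=345, Farrow→D2 6·25=150, Pell→D2 6·16=96. Service 717; fixed 186; total 903.
Difference: |699 − 903| = 204.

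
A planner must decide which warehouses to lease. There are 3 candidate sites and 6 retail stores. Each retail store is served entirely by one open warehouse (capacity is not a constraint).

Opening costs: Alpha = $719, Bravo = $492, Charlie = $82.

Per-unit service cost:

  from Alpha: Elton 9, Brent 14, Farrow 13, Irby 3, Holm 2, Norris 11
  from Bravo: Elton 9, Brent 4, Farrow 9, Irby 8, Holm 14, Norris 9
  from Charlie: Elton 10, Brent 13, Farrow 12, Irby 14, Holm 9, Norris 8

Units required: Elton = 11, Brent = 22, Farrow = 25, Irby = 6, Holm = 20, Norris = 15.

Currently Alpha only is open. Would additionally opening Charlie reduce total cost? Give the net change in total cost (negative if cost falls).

Current service cost with {Alpha}: 955.
Adding Charlie: each retail store re-picks its cheapest; new service cost 863, saving 92.
Extra fixed cost: 82. Net change = 82 − 92 = -10.
(Totals: 1674 → 1664.)

Yes — net change −10 (cost falls by 10).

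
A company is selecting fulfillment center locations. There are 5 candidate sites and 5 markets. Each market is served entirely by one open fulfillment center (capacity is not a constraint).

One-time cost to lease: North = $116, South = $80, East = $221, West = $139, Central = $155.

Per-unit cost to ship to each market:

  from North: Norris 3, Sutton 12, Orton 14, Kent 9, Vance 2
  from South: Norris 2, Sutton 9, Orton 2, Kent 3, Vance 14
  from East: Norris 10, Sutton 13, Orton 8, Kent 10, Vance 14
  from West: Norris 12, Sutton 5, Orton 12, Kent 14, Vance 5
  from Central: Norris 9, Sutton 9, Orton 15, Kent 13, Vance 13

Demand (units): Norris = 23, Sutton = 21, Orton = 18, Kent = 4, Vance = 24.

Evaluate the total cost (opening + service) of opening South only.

Each market is assigned to its cheapest site among the open ones.
{South}: Norris→South 2·23=46, Sutton→South 9·21=189, Orton→South 2·18=36, Kent→South 3·4=12, Vance→South 14·24=336. Service 619; fixed 80; total 699.

Total cost: 699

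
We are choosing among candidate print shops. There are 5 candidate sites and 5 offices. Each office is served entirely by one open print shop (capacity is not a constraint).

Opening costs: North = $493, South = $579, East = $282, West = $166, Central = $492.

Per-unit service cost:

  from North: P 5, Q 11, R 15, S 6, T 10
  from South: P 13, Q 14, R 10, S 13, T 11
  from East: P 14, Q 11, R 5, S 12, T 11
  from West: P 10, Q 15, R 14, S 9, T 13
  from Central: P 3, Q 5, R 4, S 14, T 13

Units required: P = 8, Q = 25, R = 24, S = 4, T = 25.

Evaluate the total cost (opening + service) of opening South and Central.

Each office is assigned to its cheapest site among the open ones.
{South, Central}: P→Central 3·8=24, Q→Central 5·25=125, R→Central 4·24=96, S→South 13·4=52, T→South 11·25=275. Service 572; fixed 1071; total 1643.

Total cost: 1643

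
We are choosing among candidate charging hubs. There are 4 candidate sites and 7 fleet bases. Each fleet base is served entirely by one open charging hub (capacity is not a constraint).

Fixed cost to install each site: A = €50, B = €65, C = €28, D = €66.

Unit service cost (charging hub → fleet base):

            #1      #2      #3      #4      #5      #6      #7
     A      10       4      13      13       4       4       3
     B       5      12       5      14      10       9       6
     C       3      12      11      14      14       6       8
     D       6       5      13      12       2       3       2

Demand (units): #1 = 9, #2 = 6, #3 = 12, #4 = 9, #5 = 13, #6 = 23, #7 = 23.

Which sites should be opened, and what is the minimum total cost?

For any fixed open set, each fleet base goes to its cheapest open site; total = fixed + service.
{B, D}: #1→B 5·9=45, #2→D 5·6=30, #3→B 5·12=60, #4→D 12·9=108, #5→D 2·13=26, #6→D 3·23=69, #7→D 2·23=46. Service 384; fixed 131; total 515.
{B, C, D}: service 366 + fixed 159 = 525
{C, D}: service 438 + fixed 94 = 532
{A, B, C, D}: #1→C 3·9=27, #2→A 4·6=24, #3→B 5·12=60, #4→D 12·9=108, #5→D 2·13=26, #6→D 3·23=69, #7→D 2·23=46. Service 360; fixed 209; total 569.
No other subset beats 515.

Open B and D; minimum total cost 515.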